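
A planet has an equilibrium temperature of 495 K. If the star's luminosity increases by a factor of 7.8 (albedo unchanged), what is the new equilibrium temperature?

T_eq ≈ 827 K

T_eq ∝ L^(1/4) · d^(−1/2).
T′ = 495 × 7.8^(1/4) = 827 K.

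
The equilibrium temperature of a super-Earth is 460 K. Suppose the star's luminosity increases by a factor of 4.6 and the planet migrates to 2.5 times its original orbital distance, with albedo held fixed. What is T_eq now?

T_eq ≈ 426 K

T_eq ∝ L^(1/4) · d^(−1/2).
T′ = 460 × 4.6^(1/4) / 2.5^(1/2) = 426 K.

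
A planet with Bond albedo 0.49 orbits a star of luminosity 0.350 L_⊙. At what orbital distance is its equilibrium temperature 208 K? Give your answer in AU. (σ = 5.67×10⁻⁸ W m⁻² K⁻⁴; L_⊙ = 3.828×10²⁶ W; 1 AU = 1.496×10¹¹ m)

L = 0.350 × 3.828×10²⁶ = 1.34×10²⁶ W.
From T_eq⁴ = L(1−A)/(16πσd²): d = √[L(1−A)/(16πσT_eq⁴)].
d = √[1.34×10²⁶ × 0.51 / (16π × 5.67×10⁻⁸ × (208)⁴)] = 1.13×10¹¹ m = 0.757 AU.

d ≈ 0.757 AU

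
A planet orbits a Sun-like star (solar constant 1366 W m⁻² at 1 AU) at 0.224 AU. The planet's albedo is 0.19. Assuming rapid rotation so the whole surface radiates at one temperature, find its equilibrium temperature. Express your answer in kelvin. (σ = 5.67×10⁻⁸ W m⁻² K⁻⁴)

T_eq ≈ 558 K

Flux at 0.224 AU: S = 1366/0.224² = 2.72×10⁴ W m⁻².
Energy balance: absorbed = emitted ⇒ πR²·S(1−A) = 4πR²·σT_eq⁴, so T_eq⁴ = S(1−A)/(4σ).
T_eq = [2.72×10⁴ × 0.81 / (4 × 5.67×10⁻⁸)]^(1/4) = (9.72×10¹⁰)^(1/4) = 558 K.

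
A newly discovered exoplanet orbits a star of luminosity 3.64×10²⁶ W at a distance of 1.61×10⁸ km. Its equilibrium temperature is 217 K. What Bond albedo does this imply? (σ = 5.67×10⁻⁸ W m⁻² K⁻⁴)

A ≈ 0.55

d = 1.61×10⁸ km = 1.61×10¹¹ m.
Flux: S = L/(4πd²) = 3.64×10²⁶/(4π×(1.61×10¹¹)²) = 1120 W m⁻².
From T_eq⁴ = S(1−A)/(4σ): 1−A = 4σT_eq⁴/S.
1−A = 4 × 5.67×10⁻⁸ × (217)⁴ / 1120 = 0.450.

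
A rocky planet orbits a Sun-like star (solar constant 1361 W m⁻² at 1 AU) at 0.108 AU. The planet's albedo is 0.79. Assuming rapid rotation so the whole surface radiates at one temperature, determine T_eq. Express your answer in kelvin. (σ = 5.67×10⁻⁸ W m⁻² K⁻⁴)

T_eq ≈ 573 K

Flux at 0.108 AU: S = 1361/0.108² = 1.17×10⁵ W m⁻².
Energy balance: absorbed = emitted ⇒ πR²·S(1−A) = 4πR²·σT_eq⁴, so T_eq⁴ = S(1−A)/(4σ).
T_eq = [1.17×10⁵ × 0.21 / (4 × 5.67×10⁻⁸)]^(1/4) = (1.08×10¹¹)^(1/4) = 573 K.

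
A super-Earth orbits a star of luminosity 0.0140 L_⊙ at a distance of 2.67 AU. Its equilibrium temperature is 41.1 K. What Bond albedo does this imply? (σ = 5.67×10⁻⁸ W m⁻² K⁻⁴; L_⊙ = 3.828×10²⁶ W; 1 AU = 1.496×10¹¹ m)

d = 2.67 AU = 3.99×10¹¹ m.
L = 0.0140 × 3.828×10²⁶ = 5.36×10²⁴ W.
Flux: S = L/(4πd²) = 5.36×10²⁴/(4π×(3.99×10¹¹)²) = 2.67 W m⁻².
From T_eq⁴ = S(1−A)/(4σ): 1−A = 4σT_eq⁴/S.
1−A = 4 × 5.67×10⁻⁸ × (41.1)⁴ / 2.67 = 0.242.

A ≈ 0.76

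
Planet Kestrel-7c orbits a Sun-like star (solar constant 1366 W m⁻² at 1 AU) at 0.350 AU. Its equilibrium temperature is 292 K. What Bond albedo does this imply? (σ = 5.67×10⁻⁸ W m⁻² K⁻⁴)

A ≈ 0.85

Flux at 0.350 AU: S = 1366/0.350² = 1.12×10⁴ W m⁻².
From T_eq⁴ = S(1−A)/(4σ): 1−A = 4σT_eq⁴/S.
1−A = 4 × 5.67×10⁻⁸ × (292)⁴ / 1.12×10⁴ = 0.148.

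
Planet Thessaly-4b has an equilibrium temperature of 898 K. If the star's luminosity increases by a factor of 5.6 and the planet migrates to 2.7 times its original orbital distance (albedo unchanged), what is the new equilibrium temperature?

T_eq ∝ L^(1/4) · d^(−1/2).
T′ = 898 × 5.6^(1/4) / 2.7^(1/2) = 841 K.

T_eq ≈ 841 K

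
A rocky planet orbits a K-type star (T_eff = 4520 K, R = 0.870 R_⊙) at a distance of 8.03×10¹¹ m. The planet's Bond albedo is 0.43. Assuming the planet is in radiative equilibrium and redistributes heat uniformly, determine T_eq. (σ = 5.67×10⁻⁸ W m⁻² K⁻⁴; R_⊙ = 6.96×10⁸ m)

R_⋆ = 0.870 × 6.96×10⁸ = 6.06×10⁸ m.
L = 4πR_⋆²σT_⋆⁴ = 4π(6.06×10⁸)² × 5.67×10⁻⁸ × (4520)⁴ = 1.09×10²⁶ W.
S = L/(4πd²) = 13.5 W m⁻².
Energy balance: absorbed = emitted ⇒ πR²·S(1−A) = 4πR²·σT_eq⁴, so T_eq⁴ = S(1−A)/(4σ).
T_eq = [13.5 × 0.57 / (4 × 5.67×10⁻⁸)]^(1/4) = (3.38×10⁷)^(1/4) = 76.3 K.

T_eq ≈ 76.3 K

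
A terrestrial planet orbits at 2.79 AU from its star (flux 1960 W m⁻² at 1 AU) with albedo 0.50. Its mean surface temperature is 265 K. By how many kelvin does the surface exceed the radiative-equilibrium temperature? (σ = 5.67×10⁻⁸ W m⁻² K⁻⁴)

ΔT ≈ 111.5 K

S = 1960/2.79² = 251.8 W m⁻².
T_eq = [S(1−A)/(4σ)]^(1/4) = [251.8×0.50/(4×5.67×10⁻⁸)]^(1/4) = 153.5 K.
ΔT = T_surf − T_eq = 265 − 153.5.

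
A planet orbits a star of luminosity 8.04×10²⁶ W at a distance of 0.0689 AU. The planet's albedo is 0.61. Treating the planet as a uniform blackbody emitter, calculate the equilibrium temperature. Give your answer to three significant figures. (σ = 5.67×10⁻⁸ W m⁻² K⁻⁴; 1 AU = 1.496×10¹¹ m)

d = 0.0689 AU = 1.03×10¹⁰ m.
Flux: S = L/(4πd²) = 8.04×10²⁶/(4π×(1.03×10¹⁰)²) = 6.02×10⁵ W m⁻².
Energy balance: absorbed = emitted ⇒ πR²·S(1−A) = 4πR²·σT_eq⁴, so T_eq⁴ = S(1−A)/(4σ).
T_eq = [6.02×10⁵ × 0.39 / (4 × 5.67×10⁻⁸)]^(1/4) = (1.04×10¹²)^(1/4) = 1010 K.

T_eq ≈ 1010 K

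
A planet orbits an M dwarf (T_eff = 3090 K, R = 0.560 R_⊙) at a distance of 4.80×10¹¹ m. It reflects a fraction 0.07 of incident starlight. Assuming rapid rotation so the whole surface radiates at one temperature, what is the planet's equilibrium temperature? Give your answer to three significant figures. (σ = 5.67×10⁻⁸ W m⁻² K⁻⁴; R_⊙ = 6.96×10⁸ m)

T_eq ≈ 61.1 K

R_⋆ = 0.560 × 6.96×10⁸ = 3.90×10⁸ m.
L = 4πR_⋆²σT_⋆⁴ = 4π(3.90×10⁸)² × 5.67×10⁻⁸ × (3090)⁴ = 9.87×10²⁴ W.
S = L/(4πd²) = 3.41 W m⁻².
Energy balance: absorbed = emitted ⇒ πR²·S(1−A) = 4πR²·σT_eq⁴, so T_eq⁴ = S(1−A)/(4σ).
T_eq = [3.41 × 0.93 / (4 × 5.67×10⁻⁸)]^(1/4) = (1.40×10⁷)^(1/4) = 61.1 K.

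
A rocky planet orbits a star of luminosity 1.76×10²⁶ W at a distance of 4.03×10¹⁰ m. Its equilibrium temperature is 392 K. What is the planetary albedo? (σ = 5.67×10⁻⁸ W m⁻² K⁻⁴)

Flux: S = L/(4πd²) = 1.76×10²⁶/(4π×(4.03×10¹⁰)²) = 8620 W m⁻².
From T_eq⁴ = S(1−A)/(4σ): 1−A = 4σT_eq⁴/S.
1−A = 4 × 5.67×10⁻⁸ × (392)⁴ / 8620 = 0.621.

A ≈ 0.38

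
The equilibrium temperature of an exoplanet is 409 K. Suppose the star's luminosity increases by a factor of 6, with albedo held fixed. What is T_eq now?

T_eq ∝ L^(1/4) · d^(−1/2).
T′ = 409 × 6^(1/4) = 640 K.

T_eq ≈ 640 K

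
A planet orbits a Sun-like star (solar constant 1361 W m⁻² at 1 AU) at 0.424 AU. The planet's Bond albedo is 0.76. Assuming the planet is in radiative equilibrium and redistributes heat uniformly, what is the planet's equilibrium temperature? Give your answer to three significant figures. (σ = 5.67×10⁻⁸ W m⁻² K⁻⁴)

T_eq ≈ 299 K

Flux at 0.424 AU: S = 1361/0.424² = 7570 W m⁻².
Energy balance: absorbed = emitted ⇒ πR²·S(1−A) = 4πR²·σT_eq⁴, so T_eq⁴ = S(1−A)/(4σ).
T_eq = [7570 × 0.24 / (4 × 5.67×10⁻⁸)]^(1/4) = (8.01×10⁹)^(1/4) = 299 K.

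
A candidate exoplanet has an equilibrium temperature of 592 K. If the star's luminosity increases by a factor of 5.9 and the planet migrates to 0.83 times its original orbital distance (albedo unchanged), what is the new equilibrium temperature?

T_eq ≈ 1010 K

T_eq ∝ L^(1/4) · d^(−1/2).
T′ = 592 × 5.9^(1/4) / 0.83^(1/2) = 1010 K.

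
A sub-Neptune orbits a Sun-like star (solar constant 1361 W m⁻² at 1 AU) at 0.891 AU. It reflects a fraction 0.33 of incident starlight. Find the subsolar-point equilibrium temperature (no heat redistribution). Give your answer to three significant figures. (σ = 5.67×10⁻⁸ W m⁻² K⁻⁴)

T_ss ≈ 377 K

Flux at 0.891 AU: S = 1361/0.891² = 1710 W m⁻².
At the subsolar point the surface absorbs S(1−A) and emits σT⁴ per unit area — no factor of 4, since only the local patch is in balance.
T = [1710 × 0.67 / 5.67×10⁻⁸]^(1/4) = (2.03×10¹⁰)^(1/4) = 377 K.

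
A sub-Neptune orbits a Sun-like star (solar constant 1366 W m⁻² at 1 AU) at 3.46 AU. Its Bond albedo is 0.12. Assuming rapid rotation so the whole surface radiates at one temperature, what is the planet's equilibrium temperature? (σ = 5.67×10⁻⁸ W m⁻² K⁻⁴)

T_eq ≈ 145 K

Flux at 3.46 AU: S = 1366/3.46² = 114 W m⁻².
Energy balance: absorbed = emitted ⇒ πR²·S(1−A) = 4πR²·σT_eq⁴, so T_eq⁴ = S(1−A)/(4σ).
T_eq = [114 × 0.88 / (4 × 5.67×10⁻⁸)]^(1/4) = (4.43×10⁸)^(1/4) = 145 K.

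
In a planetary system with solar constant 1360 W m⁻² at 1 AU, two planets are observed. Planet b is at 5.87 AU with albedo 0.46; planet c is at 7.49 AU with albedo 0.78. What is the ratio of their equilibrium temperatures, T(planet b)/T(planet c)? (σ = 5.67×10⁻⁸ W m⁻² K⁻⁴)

T_eq = [S₀(1−A)/(4σd²)]^(1/4), so T ∝ (1−A)^(1/4) / √d.
T₁ = [1360×0.54/(4×5.67×10⁻⁸×5.87²)]^(1/4) = 98.46 K.
T₂ = [1360×0.22/(4×5.67×10⁻⁸×7.49²)]^(1/4) = 69.64 K.

T₁/T₂ ≈ 1.414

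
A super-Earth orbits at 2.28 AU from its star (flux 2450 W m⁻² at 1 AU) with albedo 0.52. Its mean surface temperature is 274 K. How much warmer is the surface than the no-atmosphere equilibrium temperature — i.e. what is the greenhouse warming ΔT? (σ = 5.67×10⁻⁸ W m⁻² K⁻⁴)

ΔT ≈ 96.3 K

S = 2450/2.28² = 471.3 W m⁻².
T_eq = [S(1−A)/(4σ)]^(1/4) = [471.3×0.48/(4×5.67×10⁻⁸)]^(1/4) = 177.7 K.
ΔT = T_surf − T_eq = 274 − 177.7.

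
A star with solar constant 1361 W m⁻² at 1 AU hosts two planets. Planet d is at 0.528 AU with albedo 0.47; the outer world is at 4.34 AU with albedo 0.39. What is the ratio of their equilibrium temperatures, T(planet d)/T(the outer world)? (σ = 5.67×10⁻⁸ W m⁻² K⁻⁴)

T_eq = [S₀(1−A)/(4σd²)]^(1/4), so T ∝ (1−A)^(1/4) / √d.
T₁ = [1361×0.53/(4×5.67×10⁻⁸×0.528²)]^(1/4) = 326.82 K.
T₂ = [1361×0.61/(4×5.67×10⁻⁸×4.34²)]^(1/4) = 118.07 K.

T₁/T₂ ≈ 2.768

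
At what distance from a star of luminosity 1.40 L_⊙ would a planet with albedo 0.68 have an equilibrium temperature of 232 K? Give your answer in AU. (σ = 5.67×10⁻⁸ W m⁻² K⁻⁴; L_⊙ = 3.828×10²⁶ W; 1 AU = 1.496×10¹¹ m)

L = 1.40 × 3.828×10²⁶ = 5.36×10²⁶ W.
From T_eq⁴ = L(1−A)/(16πσd²): d = √[L(1−A)/(16πσT_eq⁴)].
d = √[5.36×10²⁶ × 0.32 / (16π × 5.67×10⁻⁸ × (232)⁴)] = 1.44×10¹¹ m = 0.963 AU.

d ≈ 0.963 AU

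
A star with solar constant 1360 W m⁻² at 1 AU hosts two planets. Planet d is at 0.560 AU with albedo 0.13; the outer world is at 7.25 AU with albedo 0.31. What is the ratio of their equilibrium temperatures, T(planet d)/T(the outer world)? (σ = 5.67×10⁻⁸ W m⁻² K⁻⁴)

T_eq = [S₀(1−A)/(4σd²)]^(1/4), so T ∝ (1−A)^(1/4) / √d.
T₁ = [1360×0.87/(4×5.67×10⁻⁸×0.560²)]^(1/4) = 359.14 K.
T₂ = [1360×0.69/(4×5.67×10⁻⁸×7.25²)]^(1/4) = 94.19 K.

T₁/T₂ ≈ 3.813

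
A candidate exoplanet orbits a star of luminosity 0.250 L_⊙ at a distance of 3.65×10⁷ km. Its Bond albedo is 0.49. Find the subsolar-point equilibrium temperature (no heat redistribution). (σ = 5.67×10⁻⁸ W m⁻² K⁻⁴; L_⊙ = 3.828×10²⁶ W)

d = 3.65×10⁷ km = 3.65×10¹⁰ m.
L = 0.250 × 3.828×10²⁶ = 9.57×10²⁵ W.
Flux: S = L/(4πd²) = 9.57×10²⁵/(4π×(3.65×10¹⁰)²) = 5720 W m⁻².
At the subsolar point the surface absorbs S(1−A) and emits σT⁴ per unit area — no factor of 4, since only the local patch is in balance.
T = [5720 × 0.51 / 5.67×10⁻⁸]^(1/4) = (5.14×10¹⁰)^(1/4) = 476 K.

T_ss ≈ 476 K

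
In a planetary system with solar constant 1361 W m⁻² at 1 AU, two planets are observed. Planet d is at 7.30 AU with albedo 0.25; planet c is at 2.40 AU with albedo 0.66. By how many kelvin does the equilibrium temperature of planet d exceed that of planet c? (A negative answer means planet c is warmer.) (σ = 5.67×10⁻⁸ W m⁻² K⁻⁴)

T_eq = [S₀(1−A)/(4σd²)]^(1/4), so T ∝ (1−A)^(1/4) / √d.
T₁ = [1361×0.75/(4×5.67×10⁻⁸×7.30²)]^(1/4) = 95.86 K.
T₂ = [1361×0.34/(4×5.67×10⁻⁸×2.40²)]^(1/4) = 137.19 K.

ΔT ≈ -41.3 K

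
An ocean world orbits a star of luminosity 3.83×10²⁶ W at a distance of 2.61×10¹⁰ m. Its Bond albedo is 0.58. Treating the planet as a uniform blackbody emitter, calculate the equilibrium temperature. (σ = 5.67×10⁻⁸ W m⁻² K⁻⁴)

T_eq ≈ 537 K

Flux: S = L/(4πd²) = 3.83×10²⁶/(4π×(2.61×10¹⁰)²) = 4.47×10⁴ W m⁻².
Energy balance: absorbed = emitted ⇒ πR²·S(1−A) = 4πR²·σT_eq⁴, so T_eq⁴ = S(1−A)/(4σ).
T_eq = [4.47×10⁴ × 0.42 / (4 × 5.67×10⁻⁸)]^(1/4) = (8.29×10¹⁰)^(1/4) = 537 K.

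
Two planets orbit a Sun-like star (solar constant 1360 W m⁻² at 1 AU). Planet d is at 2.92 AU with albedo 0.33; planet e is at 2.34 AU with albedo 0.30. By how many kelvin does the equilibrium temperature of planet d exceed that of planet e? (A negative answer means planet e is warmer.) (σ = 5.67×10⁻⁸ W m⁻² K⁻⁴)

ΔT ≈ -19.1 K

T_eq = [S₀(1−A)/(4σd²)]^(1/4), so T ∝ (1−A)^(1/4) / √d.
T₁ = [1360×0.67/(4×5.67×10⁻⁸×2.92²)]^(1/4) = 147.33 K.
T₂ = [1360×0.70/(4×5.67×10⁻⁸×2.34²)]^(1/4) = 166.40 K.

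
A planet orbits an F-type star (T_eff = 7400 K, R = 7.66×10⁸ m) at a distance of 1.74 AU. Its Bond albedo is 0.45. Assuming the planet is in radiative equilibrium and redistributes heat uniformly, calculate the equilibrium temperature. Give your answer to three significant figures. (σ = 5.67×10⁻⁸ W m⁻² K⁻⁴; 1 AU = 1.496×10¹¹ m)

d = 1.74 AU = 2.60×10¹¹ m.
L = 4πR_⋆²σT_⋆⁴ = 4π(7.66×10⁸)² × 5.67×10⁻⁸ × (7400)⁴ = 1.25×10²⁷ W.
S = L/(4πd²) = 1470 W m⁻².
Energy balance: absorbed = emitted ⇒ πR²·S(1−A) = 4πR²·σT_eq⁴, so T_eq⁴ = S(1−A)/(4σ).
T_eq = [1470 × 0.55 / (4 × 5.67×10⁻⁸)]^(1/4) = (3.57×10⁹)^(1/4) = 244 K.

T_eq ≈ 244 K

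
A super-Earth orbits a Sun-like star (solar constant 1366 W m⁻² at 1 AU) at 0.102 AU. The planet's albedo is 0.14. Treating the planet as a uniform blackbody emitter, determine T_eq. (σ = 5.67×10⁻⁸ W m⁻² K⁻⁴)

Flux at 0.102 AU: S = 1366/0.102² = 1.31×10⁵ W m⁻².
Energy balance: absorbed = emitted ⇒ πR²·S(1−A) = 4πR²·σT_eq⁴, so T_eq⁴ = S(1−A)/(4σ).
T_eq = [1.31×10⁵ × 0.86 / (4 × 5.67×10⁻⁸)]^(1/4) = (4.98×10¹¹)^(1/4) = 840 K.

T_eq ≈ 840 K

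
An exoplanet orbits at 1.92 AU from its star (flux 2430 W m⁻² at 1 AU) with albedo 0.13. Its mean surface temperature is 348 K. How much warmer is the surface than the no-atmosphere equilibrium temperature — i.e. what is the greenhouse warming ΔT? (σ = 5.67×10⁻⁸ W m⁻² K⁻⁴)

ΔT ≈ 123.8 K

S = 2430/1.92² = 659.2 W m⁻².
T_eq = [S(1−A)/(4σ)]^(1/4) = [659.2×0.87/(4×5.67×10⁻⁸)]^(1/4) = 224.2 K.
ΔT = T_surf − T_eq = 348 − 224.2.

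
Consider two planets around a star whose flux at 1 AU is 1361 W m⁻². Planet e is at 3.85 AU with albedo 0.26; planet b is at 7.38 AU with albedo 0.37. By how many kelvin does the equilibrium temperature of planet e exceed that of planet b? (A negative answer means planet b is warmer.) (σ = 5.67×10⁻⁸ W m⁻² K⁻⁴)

ΔT ≈ 40.3 K

T_eq = [S₀(1−A)/(4σd²)]^(1/4), so T ∝ (1−A)^(1/4) / √d.
T₁ = [1361×0.74/(4×5.67×10⁻⁸×3.85²)]^(1/4) = 131.56 K.
T₂ = [1361×0.63/(4×5.67×10⁻⁸×7.38²)]^(1/4) = 91.28 K.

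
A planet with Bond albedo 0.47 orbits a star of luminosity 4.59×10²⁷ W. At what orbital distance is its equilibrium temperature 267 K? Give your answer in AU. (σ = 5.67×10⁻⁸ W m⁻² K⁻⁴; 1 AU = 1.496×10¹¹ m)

From T_eq⁴ = L(1−A)/(16πσd²): d = √[L(1−A)/(16πσT_eq⁴)].
d = √[4.59×10²⁷ × 0.53 / (16π × 5.67×10⁻⁸ × (267)⁴)] = 4.10×10¹¹ m = 2.74 AU.

d ≈ 2.74 AU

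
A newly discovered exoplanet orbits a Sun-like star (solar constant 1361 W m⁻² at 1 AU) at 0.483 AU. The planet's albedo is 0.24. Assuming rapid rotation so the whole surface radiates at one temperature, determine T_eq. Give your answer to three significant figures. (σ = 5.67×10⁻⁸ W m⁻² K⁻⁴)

Flux at 0.483 AU: S = 1361/0.483² = 5830 W m⁻².
Energy balance: absorbed = emitted ⇒ πR²·S(1−A) = 4πR²·σT_eq⁴, so T_eq⁴ = S(1−A)/(4σ).
T_eq = [5830 × 0.76 / (4 × 5.67×10⁻⁸)]^(1/4) = (1.95×10¹⁰)^(1/4) = 374 K.

T_eq ≈ 374 K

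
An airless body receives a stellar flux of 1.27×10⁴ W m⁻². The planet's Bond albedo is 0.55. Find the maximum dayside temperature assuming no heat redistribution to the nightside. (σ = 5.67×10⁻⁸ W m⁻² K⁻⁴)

T_ss ≈ 563 K

With no redistribution each surface element balances locally: S(1−A) = σT⁴.
T = [1.27×10⁴ × 0.45 / 5.67×10⁻⁸]^(1/4) = (1.01×10¹¹)^(1/4) = 563 K.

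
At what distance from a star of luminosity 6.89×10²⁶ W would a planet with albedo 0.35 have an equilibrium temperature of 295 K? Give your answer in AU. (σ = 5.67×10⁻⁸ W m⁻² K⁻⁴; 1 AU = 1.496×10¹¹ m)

d ≈ 0.963 AU

From T_eq⁴ = L(1−A)/(16πσd²): d = √[L(1−A)/(16πσT_eq⁴)].
d = √[6.89×10²⁶ × 0.65 / (16π × 5.67×10⁻⁸ × (295)⁴)] = 1.44×10¹¹ m = 0.963 AU.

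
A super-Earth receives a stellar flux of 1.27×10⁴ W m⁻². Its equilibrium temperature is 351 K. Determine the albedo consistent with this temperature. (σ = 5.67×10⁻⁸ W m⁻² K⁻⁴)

A ≈ 0.73

From T_eq⁴ = S(1−A)/(4σ): 1−A = 4σT_eq⁴/S.
1−A = 4 × 5.67×10⁻⁸ × (351)⁴ / 1.27×10⁴ = 0.271.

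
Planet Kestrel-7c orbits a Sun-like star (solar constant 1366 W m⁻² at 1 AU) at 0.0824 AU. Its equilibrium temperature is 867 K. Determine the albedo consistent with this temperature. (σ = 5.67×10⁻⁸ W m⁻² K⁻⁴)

Flux at 0.0824 AU: S = 1366/0.0824² = 2.01×10⁵ W m⁻².
From T_eq⁴ = S(1−A)/(4σ): 1−A = 4σT_eq⁴/S.
1−A = 4 × 5.67×10⁻⁸ × (867)⁴ / 2.01×10⁵ = 0.637.

A ≈ 0.36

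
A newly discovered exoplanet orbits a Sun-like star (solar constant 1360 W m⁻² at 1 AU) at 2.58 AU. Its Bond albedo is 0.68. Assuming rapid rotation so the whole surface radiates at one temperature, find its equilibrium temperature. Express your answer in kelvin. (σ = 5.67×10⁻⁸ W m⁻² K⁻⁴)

Flux at 2.58 AU: S = 1360/2.58² = 204 W m⁻².
Energy balance: absorbed = emitted ⇒ πR²·S(1−A) = 4πR²·σT_eq⁴, so T_eq⁴ = S(1−A)/(4σ).
T_eq = [204 × 0.32 / (4 × 5.67×10⁻⁸)]^(1/4) = (2.88×10⁸)^(1/4) = 130 K.

T_eq ≈ 130 K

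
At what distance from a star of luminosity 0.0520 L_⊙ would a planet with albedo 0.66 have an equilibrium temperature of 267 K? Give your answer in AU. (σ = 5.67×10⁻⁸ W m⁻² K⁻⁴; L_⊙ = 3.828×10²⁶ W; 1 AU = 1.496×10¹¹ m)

L = 0.0520 × 3.828×10²⁶ = 1.99×10²⁵ W.
From T_eq⁴ = L(1−A)/(16πσd²): d = √[L(1−A)/(16πσT_eq⁴)].
d = √[1.99×10²⁵ × 0.34 / (16π × 5.67×10⁻⁸ × (267)⁴)] = 2.16×10¹⁰ m = 0.144 AU.

d ≈ 0.144 AU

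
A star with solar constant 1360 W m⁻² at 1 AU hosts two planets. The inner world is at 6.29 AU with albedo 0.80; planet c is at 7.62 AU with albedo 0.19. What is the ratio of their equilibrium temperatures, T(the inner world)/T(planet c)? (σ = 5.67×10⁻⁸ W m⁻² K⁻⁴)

T₁/T₂ ≈ 0.776

T_eq = [S₀(1−A)/(4σd²)]^(1/4), so T ∝ (1−A)^(1/4) / √d.
T₁ = [1360×0.20/(4×5.67×10⁻⁸×6.29²)]^(1/4) = 74.20 K.
T₂ = [1360×0.81/(4×5.67×10⁻⁸×7.62²)]^(1/4) = 95.64 K.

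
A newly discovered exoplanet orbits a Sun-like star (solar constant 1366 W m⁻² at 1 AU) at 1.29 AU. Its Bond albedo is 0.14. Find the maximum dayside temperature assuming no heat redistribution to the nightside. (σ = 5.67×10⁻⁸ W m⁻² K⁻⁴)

Flux at 1.29 AU: S = 1366/1.29² = 821 W m⁻².
With no redistribution each surface element balances locally: S(1−A) = σT⁴.
T = [821 × 0.86 / 5.67×10⁻⁸]^(1/4) = (1.25×10¹⁰)^(1/4) = 334 K.

T_ss ≈ 334 K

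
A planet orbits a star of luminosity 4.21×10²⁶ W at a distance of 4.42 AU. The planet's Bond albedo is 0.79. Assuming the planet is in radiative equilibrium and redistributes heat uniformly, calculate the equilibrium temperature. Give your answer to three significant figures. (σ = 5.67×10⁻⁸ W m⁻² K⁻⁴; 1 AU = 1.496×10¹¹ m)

T_eq ≈ 91.8 K

d = 4.42 AU = 6.61×10¹¹ m.
Flux: S = L/(4πd²) = 4.21×10²⁶/(4π×(6.61×10¹¹)²) = 76.6 W m⁻².
Energy balance: absorbed = emitted ⇒ πR²·S(1−A) = 4πR²·σT_eq⁴, so T_eq⁴ = S(1−A)/(4σ).
T_eq = [76.6 × 0.21 / (4 × 5.67×10⁻⁸)]^(1/4) = (7.09×10⁷)^(1/4) = 91.8 K.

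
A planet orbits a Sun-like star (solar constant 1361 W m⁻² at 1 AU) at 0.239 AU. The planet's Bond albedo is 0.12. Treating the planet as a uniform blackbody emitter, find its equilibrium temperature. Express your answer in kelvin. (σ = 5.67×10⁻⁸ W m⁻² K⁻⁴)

Flux at 0.239 AU: S = 1361/0.239² = 2.38×10⁴ W m⁻².
Energy balance: absorbed = emitted ⇒ πR²·S(1−A) = 4πR²·σT_eq⁴, so T_eq⁴ = S(1−A)/(4σ).
T_eq = [2.38×10⁴ × 0.88 / (4 × 5.67×10⁻⁸)]^(1/4) = (9.24×10¹⁰)^(1/4) = 551 K.

T_eq ≈ 551 K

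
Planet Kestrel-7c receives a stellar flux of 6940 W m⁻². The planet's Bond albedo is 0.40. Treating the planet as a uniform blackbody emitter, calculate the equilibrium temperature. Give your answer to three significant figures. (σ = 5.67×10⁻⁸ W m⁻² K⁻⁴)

Energy balance: absorbed = emitted ⇒ πR²·S(1−A) = 4πR²·σT_eq⁴, so T_eq⁴ = S(1−A)/(4σ).
T_eq = [6940 × 0.60 / (4 × 5.67×10⁻⁸)]^(1/4) = (1.84×10¹⁰)^(1/4) = 368 K.

T_eq ≈ 368 K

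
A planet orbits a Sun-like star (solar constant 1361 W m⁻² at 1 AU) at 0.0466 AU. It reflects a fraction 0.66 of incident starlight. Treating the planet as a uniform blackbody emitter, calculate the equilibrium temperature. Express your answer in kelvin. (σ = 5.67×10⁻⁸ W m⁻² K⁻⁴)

Flux at 0.0466 AU: S = 1361/0.0466² = 6.27×10⁵ W m⁻².
Energy balance: absorbed = emitted ⇒ πR²·S(1−A) = 4πR²·σT_eq⁴, so T_eq⁴ = S(1−A)/(4σ).
T_eq = [6.27×10⁵ × 0.34 / (4 × 5.67×10⁻⁸)]^(1/4) = (9.40×10¹¹)^(1/4) = 985 K.

T_eq ≈ 985 K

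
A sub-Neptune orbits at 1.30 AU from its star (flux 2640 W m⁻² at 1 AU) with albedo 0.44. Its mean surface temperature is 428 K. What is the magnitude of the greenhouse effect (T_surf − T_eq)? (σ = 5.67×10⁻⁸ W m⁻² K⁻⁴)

S = 2640/1.30² = 1562 W m⁻².
T_eq = [S(1−A)/(4σ)]^(1/4) = [1562×0.56/(4×5.67×10⁻⁸)]^(1/4) = 249.2 K.
ΔT = T_surf − T_eq = 428 − 249.2.

ΔT ≈ 178.8 K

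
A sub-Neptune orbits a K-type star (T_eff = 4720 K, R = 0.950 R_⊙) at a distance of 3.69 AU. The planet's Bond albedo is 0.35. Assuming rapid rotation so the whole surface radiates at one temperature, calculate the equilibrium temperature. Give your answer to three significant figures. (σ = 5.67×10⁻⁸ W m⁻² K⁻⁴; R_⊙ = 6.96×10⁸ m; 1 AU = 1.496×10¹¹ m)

R_⋆ = 0.950 × 6.96×10⁸ = 6.61×10⁸ m.
d = 3.69 AU = 5.52×10¹¹ m.
L = 4πR_⋆²σT_⋆⁴ = 4π(6.61×10⁸)² × 5.67×10⁻⁸ × (4720)⁴ = 1.55×10²⁶ W.
S = L/(4πd²) = 40.4 W m⁻².
Energy balance: absorbed = emitted ⇒ πR²·S(1−A) = 4πR²·σT_eq⁴, so T_eq⁴ = S(1−A)/(4σ).
T_eq = [40.4 × 0.65 / (4 × 5.67×10⁻⁸)]^(1/4) = (1.16×10⁸)^(1/4) = 104 K.

T_eq ≈ 104 K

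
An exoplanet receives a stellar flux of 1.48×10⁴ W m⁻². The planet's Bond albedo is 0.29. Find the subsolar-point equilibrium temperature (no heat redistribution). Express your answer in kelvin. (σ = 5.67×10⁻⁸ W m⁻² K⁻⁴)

At the subsolar point the surface absorbs S(1−A) and emits σT⁴ per unit area — no factor of 4, since only the local patch is in balance.
T = [1.48×10⁴ × 0.71 / 5.67×10⁻⁸]^(1/4) = (1.85×10¹¹)^(1/4) = 656 K.

T_ss ≈ 656 K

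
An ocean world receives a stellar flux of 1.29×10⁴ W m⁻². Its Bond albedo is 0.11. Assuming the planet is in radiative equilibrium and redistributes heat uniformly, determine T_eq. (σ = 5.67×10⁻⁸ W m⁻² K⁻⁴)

Energy balance: absorbed = emitted ⇒ πR²·S(1−A) = 4πR²·σT_eq⁴, so T_eq⁴ = S(1−A)/(4σ).
T_eq = [1.29×10⁴ × 0.89 / (4 × 5.67×10⁻⁸)]^(1/4) = (5.06×10¹⁰)^(1/4) = 474 K.

T_eq ≈ 474 K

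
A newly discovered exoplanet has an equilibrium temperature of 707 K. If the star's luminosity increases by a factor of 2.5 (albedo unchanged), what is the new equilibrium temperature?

T_eq ≈ 889 K

T_eq ∝ L^(1/4) · d^(−1/2).
T′ = 707 × 2.5^(1/4) = 889 K.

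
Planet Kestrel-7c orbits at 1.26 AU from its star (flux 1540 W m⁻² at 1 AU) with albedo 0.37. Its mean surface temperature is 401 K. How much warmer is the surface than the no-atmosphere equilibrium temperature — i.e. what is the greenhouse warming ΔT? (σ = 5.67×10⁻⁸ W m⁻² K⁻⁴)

ΔT ≈ 173.2 K

S = 1540/1.26² = 970.0 W m⁻².
T_eq = [S(1−A)/(4σ)]^(1/4) = [970.0×0.63/(4×5.67×10⁻⁸)]^(1/4) = 227.8 K.
ΔT = T_surf − T_eq = 401 − 227.8.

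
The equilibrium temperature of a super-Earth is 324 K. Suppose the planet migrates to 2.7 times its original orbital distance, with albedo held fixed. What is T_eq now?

T_eq ≈ 197 K

T_eq ∝ L^(1/4) · d^(−1/2).
T′ = 324 / 2.7^(1/2) = 197 K.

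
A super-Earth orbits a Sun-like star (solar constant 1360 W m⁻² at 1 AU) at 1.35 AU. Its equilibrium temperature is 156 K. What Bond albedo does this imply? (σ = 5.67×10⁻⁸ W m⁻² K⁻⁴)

A ≈ 0.82

Flux at 1.35 AU: S = 1360/1.35² = 746 W m⁻².
From T_eq⁴ = S(1−A)/(4σ): 1−A = 4σT_eq⁴/S.
1−A = 4 × 5.67×10⁻⁸ × (156)⁴ / 746 = 0.180.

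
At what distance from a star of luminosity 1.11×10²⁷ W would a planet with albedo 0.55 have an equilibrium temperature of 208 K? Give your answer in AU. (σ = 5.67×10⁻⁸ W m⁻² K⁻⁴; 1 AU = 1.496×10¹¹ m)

d ≈ 2.05 AU

From T_eq⁴ = L(1−A)/(16πσd²): d = √[L(1−A)/(16πσT_eq⁴)].
d = √[1.11×10²⁷ × 0.45 / (16π × 5.67×10⁻⁸ × (208)⁴)] = 3.06×10¹¹ m = 2.05 AU.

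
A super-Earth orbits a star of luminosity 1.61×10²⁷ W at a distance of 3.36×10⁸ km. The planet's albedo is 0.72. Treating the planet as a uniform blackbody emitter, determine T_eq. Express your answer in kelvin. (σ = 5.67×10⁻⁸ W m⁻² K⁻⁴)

T_eq ≈ 193 K

d = 3.36×10⁸ km = 3.36×10¹¹ m.
Flux: S = L/(4πd²) = 1.61×10²⁷/(4π×(3.36×10¹¹)²) = 1130 W m⁻².
Energy balance: absorbed = emitted ⇒ πR²·S(1−A) = 4πR²·σT_eq⁴, so T_eq⁴ = S(1−A)/(4σ).
T_eq = [1130 × 0.28 / (4 × 5.67×10⁻⁸)]^(1/4) = (1.40×10⁹)^(1/4) = 193 K.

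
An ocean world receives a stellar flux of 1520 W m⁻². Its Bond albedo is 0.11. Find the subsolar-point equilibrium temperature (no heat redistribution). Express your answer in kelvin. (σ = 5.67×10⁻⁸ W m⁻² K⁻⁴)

At the subsolar point the surface absorbs S(1−A) and emits σT⁴ per unit area — no factor of 4, since only the local patch is in balance.
T = [1520 × 0.89 / 5.67×10⁻⁸]^(1/4) = (2.39×10¹⁰)^(1/4) = 393 K.

T_ss ≈ 393 K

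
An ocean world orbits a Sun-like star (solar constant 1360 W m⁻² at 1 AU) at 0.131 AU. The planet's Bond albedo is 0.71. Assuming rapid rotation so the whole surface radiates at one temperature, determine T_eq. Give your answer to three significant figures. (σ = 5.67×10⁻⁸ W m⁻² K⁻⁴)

Flux at 0.131 AU: S = 1360/0.131² = 7.92×10⁴ W m⁻².
Energy balance: absorbed = emitted ⇒ πR²·S(1−A) = 4πR²·σT_eq⁴, so T_eq⁴ = S(1−A)/(4σ).
T_eq = [7.92×10⁴ × 0.29 / (4 × 5.67×10⁻⁸)]^(1/4) = (1.01×10¹¹)^(1/4) = 564 K.

T_eq ≈ 564 K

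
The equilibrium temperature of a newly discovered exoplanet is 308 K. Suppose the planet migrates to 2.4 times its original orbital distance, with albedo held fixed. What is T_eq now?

T_eq ∝ L^(1/4) · d^(−1/2).
T′ = 308 / 2.4^(1/2) = 199 K.

T_eq ≈ 199 K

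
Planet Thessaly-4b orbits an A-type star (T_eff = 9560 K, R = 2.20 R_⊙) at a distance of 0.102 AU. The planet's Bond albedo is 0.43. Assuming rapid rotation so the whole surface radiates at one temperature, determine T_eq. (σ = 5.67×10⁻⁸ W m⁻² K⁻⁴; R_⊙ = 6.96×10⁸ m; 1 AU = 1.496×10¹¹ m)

T_eq ≈ 1860 K

R_⋆ = 2.20 × 6.96×10⁸ = 1.53×10⁹ m.
d = 0.102 AU = 1.53×10¹⁰ m.
L = 4πR_⋆²σT_⋆⁴ = 4π(1.53×10⁹)² × 5.67×10⁻⁸ × (9560)⁴ = 1.40×10²⁸ W.
S = L/(4πd²) = 4.77×10⁶ W m⁻².
Energy balance: absorbed = emitted ⇒ πR²·S(1−A) = 4πR²·σT_eq⁴, so T_eq⁴ = S(1−A)/(4σ).
T_eq = [4.77×10⁶ × 0.57 / (4 × 5.67×10⁻⁸)]^(1/4) = (1.20×10¹³)^(1/4) = 1860 K.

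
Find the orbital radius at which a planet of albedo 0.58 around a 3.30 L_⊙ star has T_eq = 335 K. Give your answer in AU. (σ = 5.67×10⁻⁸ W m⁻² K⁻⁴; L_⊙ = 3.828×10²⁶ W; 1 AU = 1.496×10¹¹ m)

d ≈ 0.813 AU

L = 3.30 × 3.828×10²⁶ = 1.26×10²⁷ W.
From T_eq⁴ = L(1−A)/(16πσd²): d = √[L(1−A)/(16πσT_eq⁴)].
d = √[1.26×10²⁷ × 0.42 / (16π × 5.67×10⁻⁸ × (335)⁴)] = 1.22×10¹¹ m = 0.813 AU.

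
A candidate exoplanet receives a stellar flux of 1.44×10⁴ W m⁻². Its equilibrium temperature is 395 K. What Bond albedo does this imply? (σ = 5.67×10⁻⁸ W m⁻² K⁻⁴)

From T_eq⁴ = S(1−A)/(4σ): 1−A = 4σT_eq⁴/S.
1−A = 4 × 5.67×10⁻⁸ × (395)⁴ / 1.44×10⁴ = 0.383.

A ≈ 0.62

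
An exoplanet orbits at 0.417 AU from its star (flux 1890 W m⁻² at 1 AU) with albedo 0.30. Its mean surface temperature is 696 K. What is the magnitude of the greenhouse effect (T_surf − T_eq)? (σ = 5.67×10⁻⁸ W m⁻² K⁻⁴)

ΔT ≈ 268.0 K

S = 1890/0.417² = 1.087×10⁴ W m⁻².
T_eq = [S(1−A)/(4σ)]^(1/4) = [1.087×10⁴×0.70/(4×5.67×10⁻⁸)]^(1/4) = 428.0 K.
ΔT = T_surf − T_eq = 696 − 428.0.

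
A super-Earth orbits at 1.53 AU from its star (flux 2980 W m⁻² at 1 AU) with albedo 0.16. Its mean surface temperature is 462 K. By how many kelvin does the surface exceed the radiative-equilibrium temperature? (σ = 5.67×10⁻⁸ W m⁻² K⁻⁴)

S = 2980/1.53² = 1273 W m⁻².
T_eq = [S(1−A)/(4σ)]^(1/4) = [1273×0.84/(4×5.67×10⁻⁸)]^(1/4) = 262.0 K.
ΔT = T_surf − T_eq = 462 − 262.0.

ΔT ≈ 200.0 K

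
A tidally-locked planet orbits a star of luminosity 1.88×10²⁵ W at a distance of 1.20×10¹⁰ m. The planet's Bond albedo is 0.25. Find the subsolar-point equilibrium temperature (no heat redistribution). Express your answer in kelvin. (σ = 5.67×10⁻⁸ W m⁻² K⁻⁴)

T_ss ≈ 609 K

Flux: S = L/(4πd²) = 1.88×10²⁵/(4π×(1.20×10¹⁰)²) = 1.04×10⁴ W m⁻².
At the subsolar point the surface absorbs S(1−A) and emits σT⁴ per unit area — no factor of 4, since only the local patch is in balance.
T = [1.04×10⁴ × 0.75 / 5.67×10⁻⁸]^(1/4) = (1.37×10¹¹)^(1/4) = 609 K.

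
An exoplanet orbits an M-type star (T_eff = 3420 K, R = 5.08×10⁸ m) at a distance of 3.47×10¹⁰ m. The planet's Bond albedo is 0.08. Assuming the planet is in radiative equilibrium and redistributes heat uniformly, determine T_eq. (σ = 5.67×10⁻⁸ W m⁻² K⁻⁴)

L = 4πR_⋆²σT_⋆⁴ = 4π(5.08×10⁸)² × 5.67×10⁻⁸ × (3420)⁴ = 2.52×10²⁵ W.
S = L/(4πd²) = 1660 W m⁻².
Energy balance: absorbed = emitted ⇒ πR²·S(1−A) = 4πR²·σT_eq⁴, so T_eq⁴ = S(1−A)/(4σ).
T_eq = [1660 × 0.92 / (4 × 5.67×10⁻⁸)]^(1/4) = (6.74×10⁹)^(1/4) = 287 K.

T_eq ≈ 287 K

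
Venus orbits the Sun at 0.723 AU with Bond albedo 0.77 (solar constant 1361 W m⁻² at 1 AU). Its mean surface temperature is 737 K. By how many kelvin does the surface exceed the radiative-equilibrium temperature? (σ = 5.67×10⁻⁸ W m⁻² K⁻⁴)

ΔT ≈ 510.3 K

S = 1361/0.723² = 2604 W m⁻².
T_eq = [S(1−A)/(4σ)]^(1/4) = [2604×0.23/(4×5.67×10⁻⁸)]^(1/4) = 226.7 K.
ΔT = T_surf − T_eq = 737 − 226.7.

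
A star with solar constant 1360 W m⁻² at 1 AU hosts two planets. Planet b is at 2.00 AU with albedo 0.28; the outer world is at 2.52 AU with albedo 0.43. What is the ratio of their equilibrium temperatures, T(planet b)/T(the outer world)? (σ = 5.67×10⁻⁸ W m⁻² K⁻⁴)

T₁/T₂ ≈ 1.190

T_eq = [S₀(1−A)/(4σd²)]^(1/4), so T ∝ (1−A)^(1/4) / √d.
T₁ = [1360×0.72/(4×5.67×10⁻⁸×2.00²)]^(1/4) = 181.26 K.
T₂ = [1360×0.57/(4×5.67×10⁻⁸×2.52²)]^(1/4) = 152.31 K.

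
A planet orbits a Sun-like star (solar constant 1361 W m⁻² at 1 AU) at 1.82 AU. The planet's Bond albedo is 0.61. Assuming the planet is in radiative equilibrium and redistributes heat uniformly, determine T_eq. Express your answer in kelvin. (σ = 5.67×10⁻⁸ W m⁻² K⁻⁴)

T_eq ≈ 163 K

Flux at 1.82 AU: S = 1361/1.82² = 411 W m⁻².
Energy balance: absorbed = emitted ⇒ πR²·S(1−A) = 4πR²·σT_eq⁴, so T_eq⁴ = S(1−A)/(4σ).
T_eq = [411 × 0.39 / (4 × 5.67×10⁻⁸)]^(1/4) = (7.07×10⁸)^(1/4) = 163 K.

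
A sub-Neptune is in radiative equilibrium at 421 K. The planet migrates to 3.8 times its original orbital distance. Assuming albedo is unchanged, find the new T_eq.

T_eq ≈ 216 K

T_eq ∝ L^(1/4) · d^(−1/2).
T′ = 421 / 3.8^(1/2) = 216 K.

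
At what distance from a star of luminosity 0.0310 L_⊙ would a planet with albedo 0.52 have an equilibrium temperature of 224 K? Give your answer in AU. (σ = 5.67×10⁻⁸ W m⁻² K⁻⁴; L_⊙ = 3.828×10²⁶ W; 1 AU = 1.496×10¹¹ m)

L = 0.0310 × 3.828×10²⁶ = 1.19×10²⁵ W.
From T_eq⁴ = L(1−A)/(16πσd²): d = √[L(1−A)/(16πσT_eq⁴)].
d = √[1.19×10²⁵ × 0.48 / (16π × 5.67×10⁻⁸ × (224)⁴)] = 2.82×10¹⁰ m = 0.188 AU.

d ≈ 0.188 AU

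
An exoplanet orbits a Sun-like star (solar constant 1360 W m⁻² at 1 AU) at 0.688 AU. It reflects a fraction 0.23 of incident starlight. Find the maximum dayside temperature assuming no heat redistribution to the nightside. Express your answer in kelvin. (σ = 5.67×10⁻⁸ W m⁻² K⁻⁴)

Flux at 0.688 AU: S = 1360/0.688² = 2870 W m⁻².
With no redistribution each surface element balances locally: S(1−A) = σT⁴.
T = [2870 × 0.77 / 5.67×10⁻⁸]^(1/4) = (3.90×10¹⁰)^(1/4) = 444 K.

T_ss ≈ 444 K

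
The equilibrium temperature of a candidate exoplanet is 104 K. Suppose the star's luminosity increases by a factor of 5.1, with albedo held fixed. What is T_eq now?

T_eq ∝ L^(1/4) · d^(−1/2).
T′ = 104 × 5.1^(1/4) = 156 K.

T_eq ≈ 156 K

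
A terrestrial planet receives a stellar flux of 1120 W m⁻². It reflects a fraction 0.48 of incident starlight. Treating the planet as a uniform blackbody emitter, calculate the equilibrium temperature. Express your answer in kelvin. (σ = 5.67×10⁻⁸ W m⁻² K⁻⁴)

T_eq ≈ 225 K

Energy balance: absorbed = emitted ⇒ πR²·S(1−A) = 4πR²·σT_eq⁴, so T_eq⁴ = S(1−A)/(4σ).
T_eq = [1120 × 0.52 / (4 × 5.67×10⁻⁸)]^(1/4) = (2.57×10⁹)^(1/4) = 225 K.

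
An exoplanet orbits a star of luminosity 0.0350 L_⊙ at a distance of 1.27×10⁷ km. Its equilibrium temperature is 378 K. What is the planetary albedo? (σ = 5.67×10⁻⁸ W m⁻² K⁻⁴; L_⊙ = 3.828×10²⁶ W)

A ≈ 0.30

d = 1.27×10⁷ km = 1.27×10¹⁰ m.
L = 0.0350 × 3.828×10²⁶ = 1.34×10²⁵ W.
Flux: S = L/(4πd²) = 1.34×10²⁵/(4π×(1.27×10¹⁰)²) = 6610 W m⁻².
From T_eq⁴ = S(1−A)/(4σ): 1−A = 4σT_eq⁴/S.
1−A = 4 × 5.67×10⁻⁸ × (378)⁴ / 6610 = 0.700.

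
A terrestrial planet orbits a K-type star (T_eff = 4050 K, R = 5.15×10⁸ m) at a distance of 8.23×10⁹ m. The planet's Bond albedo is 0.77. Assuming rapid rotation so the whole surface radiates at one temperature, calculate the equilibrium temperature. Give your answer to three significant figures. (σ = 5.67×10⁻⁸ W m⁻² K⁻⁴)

T_eq ≈ 496 K

L = 4πR_⋆²σT_⋆⁴ = 4π(5.15×10⁸)² × 5.67×10⁻⁸ × (4050)⁴ = 5.08×10²⁵ W.
S = L/(4πd²) = 5.97×10⁴ W m⁻².
Energy balance: absorbed = emitted ⇒ πR²·S(1−A) = 4πR²·σT_eq⁴, so T_eq⁴ = S(1−A)/(4σ).
T_eq = [5.97×10⁴ × 0.23 / (4 × 5.67×10⁻⁸)]^(1/4) = (6.06×10¹⁰)^(1/4) = 496 K.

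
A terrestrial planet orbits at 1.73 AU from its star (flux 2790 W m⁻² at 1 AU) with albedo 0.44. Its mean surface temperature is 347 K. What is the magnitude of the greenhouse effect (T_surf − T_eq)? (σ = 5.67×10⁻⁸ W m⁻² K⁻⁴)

ΔT ≈ 128.0 K

S = 2790/1.73² = 932.2 W m⁻².
T_eq = [S(1−A)/(4σ)]^(1/4) = [932.2×0.56/(4×5.67×10⁻⁸)]^(1/4) = 219.0 K.
ΔT = T_surf − T_eq = 347 − 219.0.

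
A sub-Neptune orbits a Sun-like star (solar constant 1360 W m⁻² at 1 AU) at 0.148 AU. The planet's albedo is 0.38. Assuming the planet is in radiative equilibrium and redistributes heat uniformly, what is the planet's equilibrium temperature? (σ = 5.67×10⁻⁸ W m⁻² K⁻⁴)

T_eq ≈ 642 K

Flux at 0.148 AU: S = 1360/0.148² = 6.21×10⁴ W m⁻².
Energy balance: absorbed = emitted ⇒ πR²·S(1−A) = 4πR²·σT_eq⁴, so T_eq⁴ = S(1−A)/(4σ).
T_eq = [6.21×10⁴ × 0.62 / (4 × 5.67×10⁻⁸)]^(1/4) = (1.70×10¹¹)^(1/4) = 642 K.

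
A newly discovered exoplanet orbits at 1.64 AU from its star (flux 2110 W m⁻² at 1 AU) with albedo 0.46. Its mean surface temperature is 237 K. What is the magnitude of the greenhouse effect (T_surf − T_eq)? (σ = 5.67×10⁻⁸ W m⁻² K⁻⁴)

S = 2110/1.64² = 784.5 W m⁻².
T_eq = [S(1−A)/(4σ)]^(1/4) = [784.5×0.54/(4×5.67×10⁻⁸)]^(1/4) = 207.9 K.
ΔT = T_surf − T_eq = 237 − 207.9.

ΔT ≈ 29.1 K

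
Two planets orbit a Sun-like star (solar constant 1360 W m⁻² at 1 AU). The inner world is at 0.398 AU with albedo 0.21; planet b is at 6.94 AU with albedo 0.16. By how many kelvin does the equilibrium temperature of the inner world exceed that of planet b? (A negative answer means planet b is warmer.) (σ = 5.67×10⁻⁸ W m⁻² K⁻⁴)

ΔT ≈ 314.7 K

T_eq = [S₀(1−A)/(4σd²)]^(1/4), so T ∝ (1−A)^(1/4) / √d.
T₁ = [1360×0.79/(4×5.67×10⁻⁸×0.398²)]^(1/4) = 415.85 K.
T₂ = [1360×0.84/(4×5.67×10⁻⁸×6.94²)]^(1/4) = 101.13 K.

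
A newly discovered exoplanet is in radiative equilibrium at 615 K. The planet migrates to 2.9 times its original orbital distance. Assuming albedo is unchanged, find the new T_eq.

T_eq ∝ L^(1/4) · d^(−1/2).
T′ = 615 / 2.9^(1/2) = 361 K.

T_eq ≈ 361 K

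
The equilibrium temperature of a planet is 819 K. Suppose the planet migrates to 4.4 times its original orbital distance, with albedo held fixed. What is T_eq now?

T_eq ∝ L^(1/4) · d^(−1/2).
T′ = 819 / 4.4^(1/2) = 390 K.

T_eq ≈ 390 K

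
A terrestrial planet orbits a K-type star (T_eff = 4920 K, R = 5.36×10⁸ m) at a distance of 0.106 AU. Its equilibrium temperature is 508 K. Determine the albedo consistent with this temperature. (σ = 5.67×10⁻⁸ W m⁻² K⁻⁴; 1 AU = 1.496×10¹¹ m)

d = 0.106 AU = 1.59×10¹⁰ m.
L = 4πR_⋆²σT_⋆⁴ = 4π(5.36×10⁸)² × 5.67×10⁻⁸ × (4920)⁴ = 1.20×10²⁶ W.
S = L/(4πd²) = 3.80×10⁴ W m⁻².
From T_eq⁴ = S(1−A)/(4σ): 1−A = 4σT_eq⁴/S.
1−A = 4 × 5.67×10⁻⁸ × (508)⁴ / 3.80×10⁴ = 0.398.

A ≈ 0.60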